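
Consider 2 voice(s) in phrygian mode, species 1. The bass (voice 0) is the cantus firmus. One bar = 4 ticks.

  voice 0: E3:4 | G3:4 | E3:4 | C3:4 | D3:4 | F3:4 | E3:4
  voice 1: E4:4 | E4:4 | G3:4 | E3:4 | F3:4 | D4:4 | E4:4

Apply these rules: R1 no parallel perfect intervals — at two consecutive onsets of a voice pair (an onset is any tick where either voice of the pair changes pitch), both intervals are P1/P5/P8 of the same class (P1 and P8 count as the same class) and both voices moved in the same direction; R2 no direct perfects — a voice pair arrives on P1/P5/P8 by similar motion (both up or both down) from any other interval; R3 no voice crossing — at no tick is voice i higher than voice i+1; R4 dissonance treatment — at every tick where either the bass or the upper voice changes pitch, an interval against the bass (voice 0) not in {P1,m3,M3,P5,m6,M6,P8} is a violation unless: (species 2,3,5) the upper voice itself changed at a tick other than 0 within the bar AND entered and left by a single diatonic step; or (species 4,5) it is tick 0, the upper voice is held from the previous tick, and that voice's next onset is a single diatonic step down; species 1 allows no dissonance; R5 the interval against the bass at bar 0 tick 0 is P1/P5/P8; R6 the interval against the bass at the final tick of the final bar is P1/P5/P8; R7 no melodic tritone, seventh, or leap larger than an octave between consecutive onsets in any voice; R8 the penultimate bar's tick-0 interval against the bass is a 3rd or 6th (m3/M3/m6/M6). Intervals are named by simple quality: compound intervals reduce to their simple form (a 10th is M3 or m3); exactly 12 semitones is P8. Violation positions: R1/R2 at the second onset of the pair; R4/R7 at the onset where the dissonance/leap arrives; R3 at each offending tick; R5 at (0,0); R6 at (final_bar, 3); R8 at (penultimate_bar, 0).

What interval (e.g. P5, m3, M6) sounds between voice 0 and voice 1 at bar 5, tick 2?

voice 0=F3 voice 1=D4 -> M6

M6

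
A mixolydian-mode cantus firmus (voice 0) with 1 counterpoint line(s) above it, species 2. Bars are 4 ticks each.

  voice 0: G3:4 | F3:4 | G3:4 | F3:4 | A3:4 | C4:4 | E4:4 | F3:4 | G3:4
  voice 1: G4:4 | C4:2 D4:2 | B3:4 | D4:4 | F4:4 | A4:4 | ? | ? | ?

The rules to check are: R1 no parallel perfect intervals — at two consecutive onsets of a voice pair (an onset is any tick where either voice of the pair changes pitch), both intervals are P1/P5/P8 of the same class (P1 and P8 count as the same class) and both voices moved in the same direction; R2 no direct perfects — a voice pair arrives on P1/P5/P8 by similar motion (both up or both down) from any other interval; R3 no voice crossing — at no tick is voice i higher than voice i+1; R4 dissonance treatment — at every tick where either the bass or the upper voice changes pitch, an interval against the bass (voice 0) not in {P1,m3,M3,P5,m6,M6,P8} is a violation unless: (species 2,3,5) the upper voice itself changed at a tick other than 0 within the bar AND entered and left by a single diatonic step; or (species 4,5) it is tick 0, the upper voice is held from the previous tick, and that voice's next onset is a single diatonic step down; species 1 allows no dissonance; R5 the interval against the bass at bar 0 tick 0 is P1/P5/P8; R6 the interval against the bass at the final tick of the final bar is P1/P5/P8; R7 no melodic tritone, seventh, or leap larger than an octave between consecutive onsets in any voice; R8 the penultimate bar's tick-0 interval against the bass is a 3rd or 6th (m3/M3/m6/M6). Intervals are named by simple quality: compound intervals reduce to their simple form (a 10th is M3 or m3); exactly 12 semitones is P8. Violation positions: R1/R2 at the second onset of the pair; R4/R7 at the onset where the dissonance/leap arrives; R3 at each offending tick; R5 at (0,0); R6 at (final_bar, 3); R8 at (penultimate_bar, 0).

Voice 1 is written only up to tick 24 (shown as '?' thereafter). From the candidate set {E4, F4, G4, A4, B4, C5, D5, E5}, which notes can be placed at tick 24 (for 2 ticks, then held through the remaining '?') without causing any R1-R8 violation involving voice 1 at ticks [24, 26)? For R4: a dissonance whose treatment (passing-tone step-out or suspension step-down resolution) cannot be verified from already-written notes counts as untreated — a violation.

{C5, E4, G4}

E4: legal
F4: violates R4
G4: legal
A4: violates R4
B4: violates R2
C5: legal
D5: violates R4
E5: violates R2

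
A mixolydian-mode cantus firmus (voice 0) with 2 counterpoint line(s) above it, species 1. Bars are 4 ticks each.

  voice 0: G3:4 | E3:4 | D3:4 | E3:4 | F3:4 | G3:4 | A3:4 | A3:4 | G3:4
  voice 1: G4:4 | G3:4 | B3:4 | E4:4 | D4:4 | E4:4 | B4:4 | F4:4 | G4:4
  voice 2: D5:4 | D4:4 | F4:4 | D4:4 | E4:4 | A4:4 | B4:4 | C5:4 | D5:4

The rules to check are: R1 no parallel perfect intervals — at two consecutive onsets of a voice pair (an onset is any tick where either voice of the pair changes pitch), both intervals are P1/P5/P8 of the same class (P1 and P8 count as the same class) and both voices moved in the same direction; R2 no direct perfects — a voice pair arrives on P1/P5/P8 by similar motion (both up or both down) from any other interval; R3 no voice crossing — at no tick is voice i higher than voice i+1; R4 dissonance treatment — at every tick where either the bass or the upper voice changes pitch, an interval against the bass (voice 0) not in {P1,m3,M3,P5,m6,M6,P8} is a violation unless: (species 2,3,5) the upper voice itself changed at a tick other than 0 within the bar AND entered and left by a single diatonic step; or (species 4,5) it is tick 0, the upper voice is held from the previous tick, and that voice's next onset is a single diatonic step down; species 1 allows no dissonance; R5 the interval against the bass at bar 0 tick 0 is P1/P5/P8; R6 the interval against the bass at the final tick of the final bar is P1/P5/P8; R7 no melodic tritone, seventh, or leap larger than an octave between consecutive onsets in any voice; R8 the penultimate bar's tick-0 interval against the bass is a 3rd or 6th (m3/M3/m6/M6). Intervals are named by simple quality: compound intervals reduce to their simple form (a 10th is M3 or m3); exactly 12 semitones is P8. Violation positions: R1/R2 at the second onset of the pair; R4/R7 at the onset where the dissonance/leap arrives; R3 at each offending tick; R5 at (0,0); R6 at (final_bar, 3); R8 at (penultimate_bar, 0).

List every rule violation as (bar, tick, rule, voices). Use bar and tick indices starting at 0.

bar 0: v0=G3 v1=G4 v2=D5 downbeat P5
bar 1: v0=E3 v1=G3 v2=D4 downbeat m7
bar 2: v0=D3 v1=B3 v2=F4 downbeat m3
bar 3: v0=E3 v1=E4 v2=D4 downbeat m7
bar 4: v0=F3 v1=D4 v2=E4 downbeat M7
bar 5: v0=G3 v1=E4 v2=A4 downbeat M2
bar 6: v0=A3 v1=B4 v2=B4 downbeat M2
bar 7: v0=A3 v1=F4 v2=C5 downbeat m3
bar 8: v0=G3 v1=G4 v2=D5 downbeat P5
  -> R1 @ bar 1 tick 0 v(1, 2): G4/D5 P5 -> G3/D4 P5 similar
  -> R4 @ bar 1 tick 0 v(0, 2): E3/D4 m7 untreated
  -> R2 @ bar 3 tick 0 v(0, 1): D3/B3 M6 -> E3/E4 P8 similar
  -> R3 @ bar 3 tick 0 v(1, 2): E4 above D4
  -> R4 @ bar 3 tick 0 v(0, 2): E3/D4 m7 untreated
  -> R3 @ bar 3 tick 1 v(1, 2): E4 above D4
  -> R3 @ bar 3 tick 2 v(1, 2): E4 above D4
  -> R3 @ bar 3 tick 3 v(1, 2): E4 above D4
  -> R4 @ bar 4 tick 0 v(0, 2): F3/E4 M7 untreated
  -> R4 @ bar 5 tick 0 v(0, 2): G3/A4 M2 untreated
  -> R2 @ bar 6 tick 0 v(1, 2): E4/A4 P4 -> B4/B4 P1 similar
  -> R4 @ bar 6 tick 0 v(0, 1): A3/B4 M2 untreated
  -> R4 @ bar 6 tick 0 v(0, 2): A3/B4 M2 untreated
  -> R7 @ bar 7 tick 0 v(1,): B4->F4 leap 6st
  -> R1 @ bar 8 tick 0 v(1, 2): F4/C5 P5 -> G4/D5 P5 similar

(1, 0, R1, (1, 2))
(1, 0, R4, (0, 2))
(3, 0, R2, (0, 1))
(3, 0, R3, (1, 2))
(3, 0, R4, (0, 2))
(3, 1, R3, (1, 2))
(3, 2, R3, (1, 2))
(3, 3, R3, (1, 2))
(4, 0, R4, (0, 2))
(5, 0, R4, (0, 2))
(6, 0, R2, (1, 2))
(6, 0, R4, (0, 1))
(6, 0, R4, (0, 2))
(7, 0, R7, (1,))
(8, 0, R1, (1, 2))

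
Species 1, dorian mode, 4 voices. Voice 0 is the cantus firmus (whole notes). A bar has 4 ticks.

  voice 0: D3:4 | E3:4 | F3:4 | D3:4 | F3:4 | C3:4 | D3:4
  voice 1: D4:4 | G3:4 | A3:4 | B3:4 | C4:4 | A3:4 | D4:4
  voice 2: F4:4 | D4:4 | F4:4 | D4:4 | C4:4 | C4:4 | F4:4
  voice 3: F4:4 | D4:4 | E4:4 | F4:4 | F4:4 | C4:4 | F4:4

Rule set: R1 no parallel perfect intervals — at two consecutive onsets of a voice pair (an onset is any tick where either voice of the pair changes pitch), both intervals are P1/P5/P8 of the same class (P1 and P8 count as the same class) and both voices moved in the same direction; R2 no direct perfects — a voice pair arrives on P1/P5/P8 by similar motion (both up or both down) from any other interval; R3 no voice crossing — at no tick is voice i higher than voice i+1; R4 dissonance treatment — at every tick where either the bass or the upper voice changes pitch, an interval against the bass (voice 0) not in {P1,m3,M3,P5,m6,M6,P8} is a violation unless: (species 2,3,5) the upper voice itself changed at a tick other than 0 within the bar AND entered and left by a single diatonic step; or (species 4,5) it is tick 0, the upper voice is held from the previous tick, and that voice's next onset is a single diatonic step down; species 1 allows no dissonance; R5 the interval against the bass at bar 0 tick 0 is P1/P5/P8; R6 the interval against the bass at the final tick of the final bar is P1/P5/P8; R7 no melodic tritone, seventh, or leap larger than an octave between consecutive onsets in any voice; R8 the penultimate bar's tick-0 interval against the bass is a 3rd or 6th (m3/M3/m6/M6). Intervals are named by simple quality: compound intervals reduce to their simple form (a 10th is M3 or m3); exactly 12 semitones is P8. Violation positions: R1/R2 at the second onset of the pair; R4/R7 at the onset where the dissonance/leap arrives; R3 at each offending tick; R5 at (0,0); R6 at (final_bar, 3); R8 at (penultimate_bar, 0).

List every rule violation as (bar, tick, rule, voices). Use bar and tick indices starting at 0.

(0, 0, R5, (0, 2))
(0, 0, R5, (0, 3))
(1, 0, R1, (2, 3))
(1, 0, R2, (1, 2))
(1, 0, R2, (1, 3))
(1, 0, R4, (0, 2))
(1, 0, R4, (0, 3))
(2, 0, R1, (1, 3))
(2, 0, R2, (0, 2))
(2, 0, R3, (2, 3))
(2, 0, R4, (0, 3))
(2, 1, R3, (2, 3))
(2, 2, R3, (2, 3))
(2, 3, R3, (2, 3))
(3, 0, R1, (0, 2))
(4, 0, R2, (0, 1))
(5, 0, R1, (0, 3))
(5, 0, R8, (0, 2))
(5, 0, R8, (0, 3))
(6, 0, R1, (2, 3))
(6, 0, R2, (0, 1))
(6, 3, R6, (0, 2))
(6, 3, R6, (0, 3))

bar 0: v0=D3 v1=D4 v2=F4 v3=F4 downbeat m3
bar 1: v0=E3 v1=G3 v2=D4 v3=D4 downbeat m7
bar 2: v0=F3 v1=A3 v2=F4 v3=E4 downbeat M7
bar 3: v0=D3 v1=B3 v2=D4 v3=F4 downbeat m3
bar 4: v0=F3 v1=C4 v2=C4 v3=F4 downbeat P8
bar 5: v0=C3 v1=A3 v2=C4 v3=C4 downbeat P8
bar 6: v0=D3 v1=D4 v2=F4 v3=F4 downbeat m3
  -> R5 @ bar 0 tick 0 v(0, 2): opens on m3
  -> R5 @ bar 0 tick 0 v(0, 3): opens on m3
  -> R1 @ bar 1 tick 0 v(2, 3): F4/F4 P1 -> D4/D4 P1 similar
  -> R2 @ bar 1 tick 0 v(1, 2): D4/F4 m3 -> G3/D4 P5 similar
  -> R2 @ bar 1 tick 0 v(1, 3): D4/F4 m3 -> G3/D4 P5 similar
  -> R4 @ bar 1 tick 0 v(0, 2): E3/D4 m7 untreated
  -> R4 @ bar 1 tick 0 v(0, 3): E3/D4 m7 untreated
  -> R1 @ bar 2 tick 0 v(1, 3): G3/D4 P5 -> A3/E4 P5 similar
  -> R2 @ bar 2 tick 0 v(0, 2): E3/D4 m7 -> F3/F4 P8 similar
  -> R3 @ bar 2 tick 0 v(2, 3): F4 above E4
  -> R4 @ bar 2 tick 0 v(0, 3): F3/E4 M7 untreated
  -> R3 @ bar 2 tick 1 v(2, 3): F4 above E4
  -> R3 @ bar 2 tick 2 v(2, 3): F4 above E4
  -> R3 @ bar 2 tick 3 v(2, 3): F4 above E4
  -> R1 @ bar 3 tick 0 v(0, 2): F3/F4 P8 -> D3/D4 P8 similar
  -> R2 @ bar 4 tick 0 v(0, 1): D3/B3 M6 -> F3/C4 P5 similar
  -> R1 @ bar 5 tick 0 v(0, 3): F3/F4 P8 -> C3/C4 P8 similar
  -> R8 @ bar 5 tick 0 v(0, 2): penult P8 not 3rd/6th
  -> R8 @ bar 5 tick 0 v(0, 3): penult P8 not 3rd/6th
  -> R1 @ bar 6 tick 0 v(2, 3): C4/C4 P1 -> F4/F4 P1 similar
  -> R2 @ bar 6 tick 0 v(0, 1): C3/A3 M6 -> D3/D4 P8 similar
  -> R6 @ bar 6 tick 3 v(0, 2): closes on m3
  -> R6 @ bar 6 tick 3 v(0, 3): closes on m3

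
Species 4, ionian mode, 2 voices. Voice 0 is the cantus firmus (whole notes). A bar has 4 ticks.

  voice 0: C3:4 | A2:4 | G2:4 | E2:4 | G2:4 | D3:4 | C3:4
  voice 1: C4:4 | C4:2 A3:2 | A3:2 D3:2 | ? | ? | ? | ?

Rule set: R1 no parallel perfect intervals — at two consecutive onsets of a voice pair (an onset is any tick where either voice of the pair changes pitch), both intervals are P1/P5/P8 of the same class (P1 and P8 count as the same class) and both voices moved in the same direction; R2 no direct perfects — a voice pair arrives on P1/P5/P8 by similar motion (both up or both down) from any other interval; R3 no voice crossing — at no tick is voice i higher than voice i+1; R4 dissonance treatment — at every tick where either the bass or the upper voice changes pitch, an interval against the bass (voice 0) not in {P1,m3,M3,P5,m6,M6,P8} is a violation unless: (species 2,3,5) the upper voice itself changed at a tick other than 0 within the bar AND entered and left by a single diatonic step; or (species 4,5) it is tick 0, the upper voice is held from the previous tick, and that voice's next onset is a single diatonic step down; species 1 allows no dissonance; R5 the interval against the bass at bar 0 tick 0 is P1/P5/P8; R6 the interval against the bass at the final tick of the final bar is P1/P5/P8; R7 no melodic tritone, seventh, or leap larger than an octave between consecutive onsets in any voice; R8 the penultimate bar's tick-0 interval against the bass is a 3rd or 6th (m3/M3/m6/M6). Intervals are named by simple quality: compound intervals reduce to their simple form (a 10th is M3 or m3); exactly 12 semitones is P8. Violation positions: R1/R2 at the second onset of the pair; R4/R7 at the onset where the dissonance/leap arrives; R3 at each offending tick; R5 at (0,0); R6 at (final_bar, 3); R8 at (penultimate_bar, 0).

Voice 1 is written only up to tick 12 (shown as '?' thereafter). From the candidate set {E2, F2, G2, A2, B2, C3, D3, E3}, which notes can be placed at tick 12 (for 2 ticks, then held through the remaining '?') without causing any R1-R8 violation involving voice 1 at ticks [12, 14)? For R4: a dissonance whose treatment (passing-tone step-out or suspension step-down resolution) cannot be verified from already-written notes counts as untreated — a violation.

{C3, E3, G2}

E2: violates R2,R7
F2: violates R4
G2: legal
A2: violates R4
B2: violates R1
C3: legal
D3: violates R4
E3: legal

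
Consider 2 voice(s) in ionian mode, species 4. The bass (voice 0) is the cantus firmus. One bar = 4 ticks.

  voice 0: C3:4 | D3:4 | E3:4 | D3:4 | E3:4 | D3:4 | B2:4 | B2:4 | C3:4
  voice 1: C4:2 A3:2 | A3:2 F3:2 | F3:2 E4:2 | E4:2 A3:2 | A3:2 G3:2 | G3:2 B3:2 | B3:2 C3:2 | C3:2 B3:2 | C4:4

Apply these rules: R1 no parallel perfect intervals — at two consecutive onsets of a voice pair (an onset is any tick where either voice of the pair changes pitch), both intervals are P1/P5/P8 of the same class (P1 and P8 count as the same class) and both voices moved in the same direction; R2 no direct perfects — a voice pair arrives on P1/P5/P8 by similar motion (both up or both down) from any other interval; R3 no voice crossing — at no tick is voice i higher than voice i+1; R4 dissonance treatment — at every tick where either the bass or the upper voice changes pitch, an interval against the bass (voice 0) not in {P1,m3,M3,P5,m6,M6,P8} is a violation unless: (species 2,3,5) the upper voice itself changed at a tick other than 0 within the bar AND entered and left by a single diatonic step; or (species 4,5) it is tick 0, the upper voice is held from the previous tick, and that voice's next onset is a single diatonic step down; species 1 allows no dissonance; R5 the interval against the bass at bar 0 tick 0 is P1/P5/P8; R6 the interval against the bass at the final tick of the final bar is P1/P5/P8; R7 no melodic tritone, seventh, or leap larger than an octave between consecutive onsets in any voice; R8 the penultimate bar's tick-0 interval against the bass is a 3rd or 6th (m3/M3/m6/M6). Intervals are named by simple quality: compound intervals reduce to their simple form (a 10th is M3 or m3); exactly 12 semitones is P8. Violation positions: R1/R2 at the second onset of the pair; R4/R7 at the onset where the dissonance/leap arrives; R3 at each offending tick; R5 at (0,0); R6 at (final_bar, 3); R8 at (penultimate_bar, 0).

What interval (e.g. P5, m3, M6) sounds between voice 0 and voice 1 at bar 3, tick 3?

voice 0=D3 voice 1=A3 -> P5

P5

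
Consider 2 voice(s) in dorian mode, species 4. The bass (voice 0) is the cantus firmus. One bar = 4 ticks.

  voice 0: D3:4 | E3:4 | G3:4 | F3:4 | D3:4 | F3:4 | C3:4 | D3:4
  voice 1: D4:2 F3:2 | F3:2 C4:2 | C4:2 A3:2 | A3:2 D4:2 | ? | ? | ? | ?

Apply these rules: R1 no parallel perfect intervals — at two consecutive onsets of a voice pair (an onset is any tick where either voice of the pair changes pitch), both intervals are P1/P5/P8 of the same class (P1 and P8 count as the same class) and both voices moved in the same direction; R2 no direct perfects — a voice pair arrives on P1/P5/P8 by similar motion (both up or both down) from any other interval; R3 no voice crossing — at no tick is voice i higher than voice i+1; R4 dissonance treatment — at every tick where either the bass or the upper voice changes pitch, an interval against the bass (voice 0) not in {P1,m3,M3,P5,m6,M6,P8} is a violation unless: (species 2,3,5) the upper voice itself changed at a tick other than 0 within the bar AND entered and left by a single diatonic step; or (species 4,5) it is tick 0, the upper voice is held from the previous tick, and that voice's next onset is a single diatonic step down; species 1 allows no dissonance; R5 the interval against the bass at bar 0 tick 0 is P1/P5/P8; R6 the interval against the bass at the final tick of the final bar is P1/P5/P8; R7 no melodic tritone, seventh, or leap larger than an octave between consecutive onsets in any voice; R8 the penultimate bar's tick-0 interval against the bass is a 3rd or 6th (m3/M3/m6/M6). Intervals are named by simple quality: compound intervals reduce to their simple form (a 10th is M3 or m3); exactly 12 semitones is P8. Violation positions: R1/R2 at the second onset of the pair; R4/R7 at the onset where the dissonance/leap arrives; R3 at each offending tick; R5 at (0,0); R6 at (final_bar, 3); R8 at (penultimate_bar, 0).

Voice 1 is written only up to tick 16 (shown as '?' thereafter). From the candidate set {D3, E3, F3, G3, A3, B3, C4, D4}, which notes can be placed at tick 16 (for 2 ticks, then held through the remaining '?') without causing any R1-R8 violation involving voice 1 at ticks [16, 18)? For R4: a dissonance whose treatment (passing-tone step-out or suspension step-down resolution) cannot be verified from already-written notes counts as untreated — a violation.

{B3, D4, F3}

D3: violates R2
E3: violates R4,R7
F3: legal
G3: violates R4
A3: violates R2
B3: legal
C4: violates R4
D4: legal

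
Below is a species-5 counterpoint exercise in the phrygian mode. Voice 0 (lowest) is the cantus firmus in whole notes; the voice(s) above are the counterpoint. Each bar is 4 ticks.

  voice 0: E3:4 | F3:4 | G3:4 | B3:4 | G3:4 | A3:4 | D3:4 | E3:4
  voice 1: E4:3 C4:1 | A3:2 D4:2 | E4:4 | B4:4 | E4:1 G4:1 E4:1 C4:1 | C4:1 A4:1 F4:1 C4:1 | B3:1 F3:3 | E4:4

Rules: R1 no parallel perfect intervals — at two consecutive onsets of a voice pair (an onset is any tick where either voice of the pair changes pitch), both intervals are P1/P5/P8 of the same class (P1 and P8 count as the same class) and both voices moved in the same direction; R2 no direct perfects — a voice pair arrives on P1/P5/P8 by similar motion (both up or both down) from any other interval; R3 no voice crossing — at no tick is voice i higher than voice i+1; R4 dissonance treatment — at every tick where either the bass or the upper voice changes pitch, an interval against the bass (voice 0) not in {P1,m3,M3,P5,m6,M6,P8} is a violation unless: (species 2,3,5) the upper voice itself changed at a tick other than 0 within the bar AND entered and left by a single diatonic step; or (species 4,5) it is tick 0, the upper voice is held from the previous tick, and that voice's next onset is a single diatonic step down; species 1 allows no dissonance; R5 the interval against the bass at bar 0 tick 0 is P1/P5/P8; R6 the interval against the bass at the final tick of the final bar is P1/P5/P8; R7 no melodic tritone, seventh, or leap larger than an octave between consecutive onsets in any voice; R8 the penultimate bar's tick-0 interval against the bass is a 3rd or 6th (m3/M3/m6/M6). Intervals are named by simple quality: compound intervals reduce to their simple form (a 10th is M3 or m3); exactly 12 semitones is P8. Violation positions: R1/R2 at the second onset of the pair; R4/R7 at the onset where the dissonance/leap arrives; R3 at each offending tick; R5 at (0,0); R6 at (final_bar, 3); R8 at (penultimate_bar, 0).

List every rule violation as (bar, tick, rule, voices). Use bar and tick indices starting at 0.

bar 0: v0=E3 v1=E4 downbeat P8
bar 1: v0=F3 v1=A3 downbeat M3
bar 2: v0=G3 v1=E4 downbeat M6
bar 3: v0=B3 v1=B4 downbeat P8
bar 4: v0=G3 v1=E4 downbeat M6
bar 5: v0=A3 v1=C4 downbeat m3
bar 6: v0=D3 v1=B3 downbeat M6
bar 7: v0=E3 v1=E4 downbeat P8
  -> R2 @ bar 3 tick 0 v(0, 1): G3/E4 M6 -> B3/B4 P8 similar
  -> R4 @ bar 4 tick 3 v(0, 1): G3/C4 P4 untreated
  -> R7 @ bar 6 tick 1 v(1,): B3->F3 leap 6st
  -> R2 @ bar 7 tick 0 v(0, 1): D3/F3 m3 -> E3/E4 P8 similar
  -> R7 @ bar 7 tick 0 v(1,): F3->E4 leap 11st

(3, 0, R2, (0, 1))
(4, 3, R4, (0, 1))
(6, 1, R7, (1,))
(7, 0, R2, (0, 1))
(7, 0, R7, (1,))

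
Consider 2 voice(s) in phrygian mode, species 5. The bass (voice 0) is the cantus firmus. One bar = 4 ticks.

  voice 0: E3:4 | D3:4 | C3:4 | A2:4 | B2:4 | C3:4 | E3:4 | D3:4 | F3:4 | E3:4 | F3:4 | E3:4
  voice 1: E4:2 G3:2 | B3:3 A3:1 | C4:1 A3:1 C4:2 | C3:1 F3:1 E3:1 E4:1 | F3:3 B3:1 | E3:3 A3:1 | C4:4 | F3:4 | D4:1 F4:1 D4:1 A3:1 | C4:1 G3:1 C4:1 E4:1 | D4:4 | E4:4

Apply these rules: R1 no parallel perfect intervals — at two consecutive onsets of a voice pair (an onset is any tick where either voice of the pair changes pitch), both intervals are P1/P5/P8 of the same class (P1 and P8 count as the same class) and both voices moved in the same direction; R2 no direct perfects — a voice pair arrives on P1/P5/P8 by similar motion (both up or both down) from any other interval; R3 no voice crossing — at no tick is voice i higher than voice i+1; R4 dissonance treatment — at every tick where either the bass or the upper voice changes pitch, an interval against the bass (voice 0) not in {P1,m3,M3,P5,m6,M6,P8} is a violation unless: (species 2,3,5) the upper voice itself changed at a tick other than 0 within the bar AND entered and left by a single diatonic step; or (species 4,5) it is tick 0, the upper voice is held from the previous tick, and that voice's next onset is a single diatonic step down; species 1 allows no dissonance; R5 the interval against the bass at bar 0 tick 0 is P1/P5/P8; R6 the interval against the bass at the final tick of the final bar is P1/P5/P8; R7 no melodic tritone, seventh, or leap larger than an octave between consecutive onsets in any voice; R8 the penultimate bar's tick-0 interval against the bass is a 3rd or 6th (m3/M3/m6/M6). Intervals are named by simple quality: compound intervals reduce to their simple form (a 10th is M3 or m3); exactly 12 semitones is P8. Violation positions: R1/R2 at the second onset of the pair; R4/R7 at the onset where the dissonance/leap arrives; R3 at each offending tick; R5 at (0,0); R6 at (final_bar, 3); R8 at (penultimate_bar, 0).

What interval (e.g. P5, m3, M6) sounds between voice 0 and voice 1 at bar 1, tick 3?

P5

voice 0=D3 voice 1=A3 -> P5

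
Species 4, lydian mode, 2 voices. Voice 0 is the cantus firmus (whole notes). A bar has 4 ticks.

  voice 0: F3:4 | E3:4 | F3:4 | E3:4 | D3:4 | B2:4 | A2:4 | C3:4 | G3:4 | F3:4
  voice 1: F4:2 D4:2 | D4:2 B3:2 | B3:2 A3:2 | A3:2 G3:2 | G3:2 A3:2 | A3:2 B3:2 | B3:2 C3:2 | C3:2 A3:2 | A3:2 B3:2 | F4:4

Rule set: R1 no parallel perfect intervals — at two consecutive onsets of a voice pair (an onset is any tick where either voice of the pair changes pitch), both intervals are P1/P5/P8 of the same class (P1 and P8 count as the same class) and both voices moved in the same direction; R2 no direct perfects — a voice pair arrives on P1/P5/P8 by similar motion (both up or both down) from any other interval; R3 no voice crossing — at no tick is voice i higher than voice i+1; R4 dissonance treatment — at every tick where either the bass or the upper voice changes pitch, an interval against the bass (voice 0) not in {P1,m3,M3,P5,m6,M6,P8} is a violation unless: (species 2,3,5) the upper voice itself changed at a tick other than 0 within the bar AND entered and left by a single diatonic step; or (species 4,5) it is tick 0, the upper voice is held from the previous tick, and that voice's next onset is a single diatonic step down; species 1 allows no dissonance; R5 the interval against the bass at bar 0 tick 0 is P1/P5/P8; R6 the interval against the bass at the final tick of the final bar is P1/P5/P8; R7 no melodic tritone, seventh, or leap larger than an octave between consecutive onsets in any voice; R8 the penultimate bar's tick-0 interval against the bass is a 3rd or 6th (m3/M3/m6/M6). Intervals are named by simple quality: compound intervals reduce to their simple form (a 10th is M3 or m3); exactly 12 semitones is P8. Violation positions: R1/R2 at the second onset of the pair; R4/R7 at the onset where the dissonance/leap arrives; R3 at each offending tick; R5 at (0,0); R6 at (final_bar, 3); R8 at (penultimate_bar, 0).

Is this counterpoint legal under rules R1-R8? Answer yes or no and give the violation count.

bar 0: v0=F3 v1=F4 (P8)
bar 1: v0=E3 v1=D4 (m7)
bar 2: v0=F3 v1=B3 (TT)
bar 3: v0=E3 v1=A3 (P4)
bar 4: v0=D3 v1=G3 (P4)
bar 5: v0=B2 v1=A3 (m7)
bar 6: v0=A2 v1=B3 (M2)
bar 7: v0=C3 v1=C3 (P1)
bar 8: v0=G3 v1=A3 (M2)
bar 9: v0=F3 v1=F4 (P8)
  R4 @ bar1.0: E3/D4 m7 untreated
  R4 @ bar4.0: D3/G3 P4 untreated
  R4 @ bar5.0: B2/A3 m7 untreated
  R4 @ bar6.0: A2/B3 M2 untreated
  R7 @ bar6.2: B3->C3 leap 11st
  R4 @ bar8.0: G3/A3 M2 untreated
  R8 @ bar8.0: penult M2 not 3rd/6th
  R7 @ bar9.0: B3->F4 leap 6st

No (8 violations)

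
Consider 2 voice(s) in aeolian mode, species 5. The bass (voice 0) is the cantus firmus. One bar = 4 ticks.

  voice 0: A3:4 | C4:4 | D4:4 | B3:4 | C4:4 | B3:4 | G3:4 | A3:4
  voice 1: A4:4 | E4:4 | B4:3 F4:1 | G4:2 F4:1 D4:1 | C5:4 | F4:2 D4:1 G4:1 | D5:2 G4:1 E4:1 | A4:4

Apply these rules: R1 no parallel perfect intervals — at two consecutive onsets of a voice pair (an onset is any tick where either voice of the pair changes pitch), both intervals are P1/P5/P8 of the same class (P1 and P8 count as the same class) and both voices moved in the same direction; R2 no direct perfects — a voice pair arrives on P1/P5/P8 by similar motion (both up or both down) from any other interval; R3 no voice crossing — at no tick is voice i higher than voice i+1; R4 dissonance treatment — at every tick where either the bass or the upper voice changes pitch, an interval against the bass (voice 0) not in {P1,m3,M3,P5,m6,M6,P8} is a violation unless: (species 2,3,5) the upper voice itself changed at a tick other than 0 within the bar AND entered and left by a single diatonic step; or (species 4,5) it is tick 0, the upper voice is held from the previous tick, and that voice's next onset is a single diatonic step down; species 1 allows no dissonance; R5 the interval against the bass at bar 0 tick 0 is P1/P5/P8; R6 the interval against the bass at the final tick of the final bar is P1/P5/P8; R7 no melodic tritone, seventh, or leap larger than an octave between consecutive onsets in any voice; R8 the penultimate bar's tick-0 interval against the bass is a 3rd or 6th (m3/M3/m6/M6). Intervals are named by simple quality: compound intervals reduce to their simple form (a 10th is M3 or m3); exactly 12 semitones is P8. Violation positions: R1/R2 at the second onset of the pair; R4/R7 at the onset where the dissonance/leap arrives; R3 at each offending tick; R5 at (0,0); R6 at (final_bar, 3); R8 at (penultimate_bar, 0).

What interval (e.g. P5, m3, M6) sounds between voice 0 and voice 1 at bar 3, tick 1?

voice 0=B3 voice 1=G4 -> m6

m6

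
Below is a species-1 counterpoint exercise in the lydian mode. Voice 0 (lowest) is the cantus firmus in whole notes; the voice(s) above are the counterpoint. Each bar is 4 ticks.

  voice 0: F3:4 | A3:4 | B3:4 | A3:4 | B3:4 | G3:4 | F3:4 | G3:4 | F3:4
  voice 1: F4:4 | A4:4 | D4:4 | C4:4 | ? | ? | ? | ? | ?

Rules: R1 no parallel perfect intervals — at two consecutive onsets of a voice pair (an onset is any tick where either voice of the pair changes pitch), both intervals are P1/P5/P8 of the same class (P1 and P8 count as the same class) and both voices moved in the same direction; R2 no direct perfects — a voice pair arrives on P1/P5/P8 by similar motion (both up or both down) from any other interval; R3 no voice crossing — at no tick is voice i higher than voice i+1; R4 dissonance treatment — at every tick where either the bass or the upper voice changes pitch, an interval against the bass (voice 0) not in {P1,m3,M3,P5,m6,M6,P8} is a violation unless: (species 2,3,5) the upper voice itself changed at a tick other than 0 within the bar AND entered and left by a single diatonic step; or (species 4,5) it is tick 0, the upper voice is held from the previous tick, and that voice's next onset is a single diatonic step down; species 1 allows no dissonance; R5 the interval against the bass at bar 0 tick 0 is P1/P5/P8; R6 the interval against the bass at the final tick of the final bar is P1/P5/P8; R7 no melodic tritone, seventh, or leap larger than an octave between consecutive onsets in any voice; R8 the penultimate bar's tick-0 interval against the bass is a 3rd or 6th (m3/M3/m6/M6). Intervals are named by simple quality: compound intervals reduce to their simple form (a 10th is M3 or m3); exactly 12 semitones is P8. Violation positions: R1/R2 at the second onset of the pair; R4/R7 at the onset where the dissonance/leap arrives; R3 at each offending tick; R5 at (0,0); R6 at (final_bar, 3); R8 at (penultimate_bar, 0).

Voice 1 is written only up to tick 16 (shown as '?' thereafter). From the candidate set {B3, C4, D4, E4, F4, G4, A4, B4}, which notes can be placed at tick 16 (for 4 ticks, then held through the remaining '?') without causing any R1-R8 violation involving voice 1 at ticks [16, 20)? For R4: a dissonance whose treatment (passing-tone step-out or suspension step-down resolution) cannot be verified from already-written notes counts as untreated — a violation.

{B3, D4, G4}

B3: legal
C4: violates R4
D4: legal
E4: violates R4
F4: violates R4
G4: legal
A4: violates R4
B4: violates R2,R7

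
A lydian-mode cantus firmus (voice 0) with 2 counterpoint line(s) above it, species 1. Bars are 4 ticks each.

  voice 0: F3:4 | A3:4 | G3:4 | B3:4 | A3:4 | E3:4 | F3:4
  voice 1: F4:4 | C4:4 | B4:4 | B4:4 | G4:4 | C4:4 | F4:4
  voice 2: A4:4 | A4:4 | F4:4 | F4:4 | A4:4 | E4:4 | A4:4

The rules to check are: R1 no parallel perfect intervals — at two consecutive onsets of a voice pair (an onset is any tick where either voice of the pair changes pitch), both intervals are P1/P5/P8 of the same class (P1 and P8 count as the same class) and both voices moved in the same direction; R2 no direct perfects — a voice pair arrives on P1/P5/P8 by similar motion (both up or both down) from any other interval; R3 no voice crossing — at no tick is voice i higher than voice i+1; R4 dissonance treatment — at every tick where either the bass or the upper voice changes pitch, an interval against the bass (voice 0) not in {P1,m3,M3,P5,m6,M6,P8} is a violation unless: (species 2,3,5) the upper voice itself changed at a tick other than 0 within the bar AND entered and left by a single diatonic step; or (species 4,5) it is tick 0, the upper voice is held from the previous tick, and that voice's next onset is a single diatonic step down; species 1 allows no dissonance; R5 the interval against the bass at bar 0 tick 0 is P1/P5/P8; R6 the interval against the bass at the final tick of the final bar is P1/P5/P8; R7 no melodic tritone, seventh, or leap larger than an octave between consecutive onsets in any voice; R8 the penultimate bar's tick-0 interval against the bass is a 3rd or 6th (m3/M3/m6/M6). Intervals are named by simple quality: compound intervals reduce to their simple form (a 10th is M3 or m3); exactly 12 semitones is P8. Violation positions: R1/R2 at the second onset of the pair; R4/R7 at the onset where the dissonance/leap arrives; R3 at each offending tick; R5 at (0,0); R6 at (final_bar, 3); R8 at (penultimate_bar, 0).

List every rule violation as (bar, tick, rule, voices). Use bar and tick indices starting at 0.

(0, 0, R5, (0, 2))
(2, 0, R3, (1, 2))
(2, 0, R4, (0, 2))
(2, 0, R7, (1,))
(2, 1, R3, (1, 2))
(2, 2, R3, (1, 2))
(2, 3, R3, (1, 2))
(3, 0, R3, (1, 2))
(3, 0, R4, (0, 2))
(3, 1, R3, (1, 2))
(3, 2, R3, (1, 2))
(3, 3, R3, (1, 2))
(4, 0, R4, (0, 1))
(5, 0, R1, (0, 2))
(5, 0, R8, (0, 2))
(6, 0, R2, (0, 1))
(6, 3, R6, (0, 2))

bar 0: v0=F3 v1=F4 v2=A4 downbeat M3
bar 1: v0=A3 v1=C4 v2=A4 downbeat P8
bar 2: v0=G3 v1=B4 v2=F4 downbeat m7
bar 3: v0=B3 v1=B4 v2=F4 downbeat TT
bar 4: v0=A3 v1=G4 v2=A4 downbeat P8
bar 5: v0=E3 v1=C4 v2=E4 downbeat P8
bar 6: v0=F3 v1=F4 v2=A4 downbeat M3
  -> R5 @ bar 0 tick 0 v(0, 2): opens on M3
  -> R3 @ bar 2 tick 0 v(1, 2): B4 above F4
  -> R4 @ bar 2 tick 0 v(0, 2): G3/F4 m7 untreated
  -> R7 @ bar 2 tick 0 v(1,): C4->B4 leap 11st
  -> R3 @ bar 2 tick 1 v(1, 2): B4 above F4
  -> R3 @ bar 2 tick 2 v(1, 2): B4 above F4
  -> R3 @ bar 2 tick 3 v(1, 2): B4 above F4
  -> R3 @ bar 3 tick 0 v(1, 2): B4 above F4
  -> R4 @ bar 3 tick 0 v(0, 2): B3/F4 TT untreated
  -> R3 @ bar 3 tick 1 v(1, 2): B4 above F4
  -> R3 @ bar 3 tick 2 v(1, 2): B4 above F4
  -> R3 @ bar 3 tick 3 v(1, 2): B4 above F4
  -> R4 @ bar 4 tick 0 v(0, 1): A3/G4 m7 untreated
  -> R1 @ bar 5 tick 0 v(0, 2): A3/A4 P8 -> E3/E4 P8 similar
  -> R8 @ bar 5 tick 0 v(0, 2): penult P8 not 3rd/6th
  -> R2 @ bar 6 tick 0 v(0, 1): E3/C4 m6 -> F3/F4 P8 similar
  -> R6 @ bar 6 tick 3 v(0, 2): closes on M3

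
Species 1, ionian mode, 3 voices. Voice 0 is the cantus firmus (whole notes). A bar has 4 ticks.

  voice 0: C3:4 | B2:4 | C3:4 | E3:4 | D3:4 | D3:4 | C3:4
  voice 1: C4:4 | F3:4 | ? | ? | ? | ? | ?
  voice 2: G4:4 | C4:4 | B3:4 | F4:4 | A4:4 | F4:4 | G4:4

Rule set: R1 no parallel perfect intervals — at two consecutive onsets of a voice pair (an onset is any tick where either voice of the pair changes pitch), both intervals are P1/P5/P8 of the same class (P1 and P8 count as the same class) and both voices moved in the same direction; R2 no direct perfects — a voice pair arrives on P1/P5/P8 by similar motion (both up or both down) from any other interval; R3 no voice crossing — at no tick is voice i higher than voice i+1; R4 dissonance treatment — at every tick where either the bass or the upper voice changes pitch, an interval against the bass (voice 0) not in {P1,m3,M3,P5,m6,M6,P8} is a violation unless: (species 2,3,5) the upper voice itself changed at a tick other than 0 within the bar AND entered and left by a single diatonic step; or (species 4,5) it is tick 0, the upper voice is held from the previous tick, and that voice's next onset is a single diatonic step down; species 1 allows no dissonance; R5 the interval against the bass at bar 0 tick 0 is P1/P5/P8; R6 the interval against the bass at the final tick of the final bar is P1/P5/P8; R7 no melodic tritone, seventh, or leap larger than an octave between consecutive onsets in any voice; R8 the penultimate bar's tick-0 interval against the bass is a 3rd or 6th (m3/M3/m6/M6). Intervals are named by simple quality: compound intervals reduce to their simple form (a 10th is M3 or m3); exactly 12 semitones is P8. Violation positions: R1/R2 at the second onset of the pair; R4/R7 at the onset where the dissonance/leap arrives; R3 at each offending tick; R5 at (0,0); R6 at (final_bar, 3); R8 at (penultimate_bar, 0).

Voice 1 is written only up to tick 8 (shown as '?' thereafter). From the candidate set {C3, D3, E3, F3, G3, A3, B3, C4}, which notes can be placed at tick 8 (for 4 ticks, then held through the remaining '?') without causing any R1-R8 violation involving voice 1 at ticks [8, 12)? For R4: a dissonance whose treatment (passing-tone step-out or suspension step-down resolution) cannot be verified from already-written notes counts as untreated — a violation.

C3: legal
D3: violates R4
E3: violates R1
F3: violates R4
G3: violates R2
A3: legal
B3: violates R4,R7
C4: violates R2,R3

{A3, C3}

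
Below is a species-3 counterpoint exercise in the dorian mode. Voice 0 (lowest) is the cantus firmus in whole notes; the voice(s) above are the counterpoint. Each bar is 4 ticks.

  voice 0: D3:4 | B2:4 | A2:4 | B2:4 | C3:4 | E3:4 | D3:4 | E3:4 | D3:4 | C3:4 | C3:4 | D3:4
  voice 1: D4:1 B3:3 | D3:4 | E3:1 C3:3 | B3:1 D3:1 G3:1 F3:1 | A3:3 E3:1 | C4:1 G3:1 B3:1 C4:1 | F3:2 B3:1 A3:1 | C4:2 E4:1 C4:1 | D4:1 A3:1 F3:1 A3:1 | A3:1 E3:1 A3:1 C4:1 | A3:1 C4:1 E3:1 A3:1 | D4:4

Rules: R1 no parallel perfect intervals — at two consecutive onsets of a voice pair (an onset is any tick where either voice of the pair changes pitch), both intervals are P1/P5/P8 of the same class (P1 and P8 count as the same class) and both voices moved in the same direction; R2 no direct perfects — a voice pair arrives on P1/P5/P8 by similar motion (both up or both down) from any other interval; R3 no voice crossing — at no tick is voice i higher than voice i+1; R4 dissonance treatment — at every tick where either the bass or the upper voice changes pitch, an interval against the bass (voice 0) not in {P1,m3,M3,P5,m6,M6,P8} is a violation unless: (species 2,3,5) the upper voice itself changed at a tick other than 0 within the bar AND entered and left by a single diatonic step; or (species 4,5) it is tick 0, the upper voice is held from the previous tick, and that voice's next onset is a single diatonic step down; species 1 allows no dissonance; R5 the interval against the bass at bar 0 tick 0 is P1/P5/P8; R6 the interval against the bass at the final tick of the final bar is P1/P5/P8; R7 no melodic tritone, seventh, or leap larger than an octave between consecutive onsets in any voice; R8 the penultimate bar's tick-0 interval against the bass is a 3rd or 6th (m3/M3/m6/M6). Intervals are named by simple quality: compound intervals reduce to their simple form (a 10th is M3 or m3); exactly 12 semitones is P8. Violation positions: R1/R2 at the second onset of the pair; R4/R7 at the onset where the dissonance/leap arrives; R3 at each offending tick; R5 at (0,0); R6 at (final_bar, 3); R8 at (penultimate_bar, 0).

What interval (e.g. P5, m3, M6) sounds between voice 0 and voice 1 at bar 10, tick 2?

voice 0=C3 voice 1=E3 -> M3

M3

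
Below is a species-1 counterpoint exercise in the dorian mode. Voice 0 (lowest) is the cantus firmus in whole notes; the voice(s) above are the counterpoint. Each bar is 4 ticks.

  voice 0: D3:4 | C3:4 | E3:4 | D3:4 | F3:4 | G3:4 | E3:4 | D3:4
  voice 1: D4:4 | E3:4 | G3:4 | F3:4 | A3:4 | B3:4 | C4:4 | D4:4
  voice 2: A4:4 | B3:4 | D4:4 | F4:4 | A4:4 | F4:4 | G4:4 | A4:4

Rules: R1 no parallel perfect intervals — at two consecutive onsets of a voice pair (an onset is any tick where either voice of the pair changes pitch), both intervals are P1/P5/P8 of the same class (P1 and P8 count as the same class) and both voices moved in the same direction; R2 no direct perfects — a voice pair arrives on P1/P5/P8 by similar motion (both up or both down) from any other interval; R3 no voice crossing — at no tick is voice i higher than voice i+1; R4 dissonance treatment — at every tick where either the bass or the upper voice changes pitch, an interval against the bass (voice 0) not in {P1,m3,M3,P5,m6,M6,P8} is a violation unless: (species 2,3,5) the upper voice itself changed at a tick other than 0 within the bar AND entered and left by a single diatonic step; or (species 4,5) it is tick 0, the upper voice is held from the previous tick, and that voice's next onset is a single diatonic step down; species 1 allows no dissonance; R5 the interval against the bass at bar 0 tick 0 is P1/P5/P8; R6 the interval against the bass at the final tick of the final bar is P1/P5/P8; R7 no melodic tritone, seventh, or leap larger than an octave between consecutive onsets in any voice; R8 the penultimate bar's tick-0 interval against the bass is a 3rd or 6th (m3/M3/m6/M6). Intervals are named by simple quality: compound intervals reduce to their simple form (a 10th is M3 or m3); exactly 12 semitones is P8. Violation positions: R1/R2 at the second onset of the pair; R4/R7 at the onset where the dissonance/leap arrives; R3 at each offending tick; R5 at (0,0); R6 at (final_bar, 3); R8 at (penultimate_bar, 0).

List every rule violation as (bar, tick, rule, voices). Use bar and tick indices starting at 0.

bar 0: v0=D3 v1=D4 v2=A4 downbeat P5
bar 1: v0=C3 v1=E3 v2=B3 downbeat M7
bar 2: v0=E3 v1=G3 v2=D4 downbeat m7
bar 3: v0=D3 v1=F3 v2=F4 downbeat m3
bar 4: v0=F3 v1=A3 v2=A4 downbeat M3
bar 5: v0=G3 v1=B3 v2=F4 downbeat m7
bar 6: v0=E3 v1=C4 v2=G4 downbeat m3
bar 7: v0=D3 v1=D4 v2=A4 downbeat P5
  -> R1 @ bar 1 tick 0 v(1, 2): D4/A4 P5 -> E3/B3 P5 similar
  -> R4 @ bar 1 tick 0 v(0, 2): C3/B3 M7 untreated
  -> R7 @ bar 1 tick 0 v(1,): D4->E3 leap 10st
  -> R7 @ bar 1 tick 0 v(2,): A4->B3 leap 10st
  -> R1 @ bar 2 tick 0 v(1, 2): E3/B3 P5 -> G3/D4 P5 similar
  -> R4 @ bar 2 tick 0 v(0, 2): E3/D4 m7 untreated
  -> R1 @ bar 4 tick 0 v(1, 2): F3/F4 P8 -> A3/A4 P8 similar
  -> R4 @ bar 5 tick 0 v(0, 2): G3/F4 m7 untreated
  -> R2 @ bar 6 tick 0 v(1, 2): B3/F4 TT -> C4/G4 P5 similar
  -> R1 @ bar 7 tick 0 v(1, 2): C4/G4 P5 -> D4/A4 P5 similar

(1, 0, R1, (1, 2))
(1, 0, R4, (0, 2))
(1, 0, R7, (1,))
(1, 0, R7, (2,))
(2, 0, R1, (1, 2))
(2, 0, R4, (0, 2))
(4, 0, R1, (1, 2))
(5, 0, R4, (0, 2))
(6, 0, R2, (1, 2))
(7, 0, R1, (1, 2))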